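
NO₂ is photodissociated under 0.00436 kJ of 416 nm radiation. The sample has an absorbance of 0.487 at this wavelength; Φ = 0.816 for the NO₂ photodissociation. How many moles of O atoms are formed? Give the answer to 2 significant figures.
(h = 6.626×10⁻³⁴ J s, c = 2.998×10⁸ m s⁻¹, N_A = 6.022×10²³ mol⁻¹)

Photon energy at 416 nm: hc/λ = (6.626×10⁻³⁴)(2.998×10⁸)/(416×10⁻⁹) = 4.775×10⁻¹⁹ J.
Incident energy: 0.00436 kJ = 4.36 J.
Photons incident: 4.36 / 4.775×10⁻¹⁹ = 9.131×10¹⁸, i.e. 9.131×10¹⁸/6.022×10²³ = 1.516×10⁻⁵ mol.
Fraction absorbed: 1 − 10^(−0.487) = 0.6742.
Photons absorbed: 0.6742 × 1.516×10⁻⁵ = 1.022×10⁻⁵ mol.
Product: Φ × n_abs = 0.816 × 1.022×10⁻⁵ = 8.340×10⁻⁶ mol.

8.3×10⁻⁶ mol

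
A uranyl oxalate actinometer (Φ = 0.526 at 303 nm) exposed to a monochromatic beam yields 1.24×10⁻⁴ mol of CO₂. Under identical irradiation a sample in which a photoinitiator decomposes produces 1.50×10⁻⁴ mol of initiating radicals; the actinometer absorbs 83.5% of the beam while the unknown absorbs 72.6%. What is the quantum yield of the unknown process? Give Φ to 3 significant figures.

Photons absorbed by the actinometer: 1.24×10⁻⁴ / 0.526 = 2.357×10⁻⁴ mol.
Incident flux: 2.357×10⁻⁴ / 0.835 = 2.823×10⁻⁴ einstein.
Absorbed by unknown: 0.726 × 2.823×10⁻⁴ = 2.049×10⁻⁴ mol.
Φ(unknown) = 1.50×10⁻⁴ / 2.049×10⁻⁴ = 0.732.

Φ = 0.732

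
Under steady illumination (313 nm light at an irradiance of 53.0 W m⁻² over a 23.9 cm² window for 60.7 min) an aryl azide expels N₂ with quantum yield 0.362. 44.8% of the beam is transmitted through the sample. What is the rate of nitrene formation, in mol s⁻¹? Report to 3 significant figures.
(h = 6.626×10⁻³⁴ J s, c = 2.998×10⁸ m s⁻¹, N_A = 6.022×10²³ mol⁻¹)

6.62×10⁻⁸ mol s⁻¹

Photon energy at 313 nm: hc/λ = (6.626×10⁻³⁴)(2.998×10⁸)/(313×10⁻⁹) = 6.347×10⁻¹⁹ J.
Energy delivered: (53.0 W m⁻²)(23.9×10⁻⁴ m²)(3642 s) = 461.3 J.
Photons incident: 461.3 / 6.347×10⁻¹⁹ = 7.268×10²⁰, i.e. 7.268×10²⁰/6.022×10²³ = 0.001207 mol.
Fraction absorbed: 1 − 44.8/100 = 0.5520.
Photons absorbed: 0.5520 × 0.001207 = 6.663×10⁻⁴ mol.
Product formed: 0.362 × 6.663×10⁻⁴ = 2.412×10⁻⁴ mol.
Rate: 2.412×10⁻⁴ / 3642 s = 6.62×10⁻⁸ mol s⁻¹.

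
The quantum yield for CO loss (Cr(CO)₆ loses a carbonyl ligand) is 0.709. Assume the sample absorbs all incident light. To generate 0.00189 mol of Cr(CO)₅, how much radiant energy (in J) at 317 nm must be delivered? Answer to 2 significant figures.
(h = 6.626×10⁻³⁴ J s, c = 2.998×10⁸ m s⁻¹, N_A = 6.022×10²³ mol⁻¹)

1000 J

Photons that must be absorbed: 0.00189 / 0.709 = 0.002666 mol.
Photon energy: hc/λ = 6.266×10⁻¹⁹ J; per mole, 3.773×10⁵ J mol⁻¹.
Energy required: 0.002666 × 3.773×10⁵ = 1000 J.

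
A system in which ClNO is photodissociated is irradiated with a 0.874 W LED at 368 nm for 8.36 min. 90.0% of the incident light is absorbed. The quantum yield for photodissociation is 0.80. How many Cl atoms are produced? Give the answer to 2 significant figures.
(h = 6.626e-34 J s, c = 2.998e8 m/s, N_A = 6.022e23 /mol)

Photon energy at 368 nm: hc/λ = (6.626e-34)(2.998e8)/(368e-9) = 5.398e-19 J.
Energy delivered: (0.874 W)(501.6 s) = 438.4 J.
Photons incident: 438.4 / 5.398e-19 = 8.122e20, i.e. 8.122e20/6.022e23 = 0.001349 mol.
Photons absorbed: 0.900 × 0.001349 = 0.001214 mol.
Product: Φ × n_abs = 0.80 × 0.001214 = 9.712e-4 mol.
As a count: 9.712e-4 × 6.022e23 = 5.8e20.

5.8e20 atoms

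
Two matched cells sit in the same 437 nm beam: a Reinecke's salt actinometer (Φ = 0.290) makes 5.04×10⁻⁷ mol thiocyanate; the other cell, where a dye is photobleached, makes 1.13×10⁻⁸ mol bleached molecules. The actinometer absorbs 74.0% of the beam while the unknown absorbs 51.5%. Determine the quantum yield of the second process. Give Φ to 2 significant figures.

Φ = 0.0093

Photons absorbed by the actinometer: 5.04×10⁻⁷ / 0.290 = 1.738×10⁻⁶ mol.
Incident flux: 1.738×10⁻⁶ / 0.740 = 2.349×10⁻⁶ einstein.
Absorbed by unknown: 0.515 × 2.349×10⁻⁶ = 1.210×10⁻⁶ mol.
Φ(unknown) = 1.13×10⁻⁸ / 1.210×10⁻⁶ = 0.0093.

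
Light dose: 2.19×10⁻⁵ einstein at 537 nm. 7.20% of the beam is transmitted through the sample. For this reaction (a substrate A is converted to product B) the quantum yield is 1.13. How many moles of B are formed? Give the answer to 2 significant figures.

2.3×10⁻⁵ mol

Fraction absorbed: 1 − 7.20/100 = 0.9280.
Photons absorbed: 0.9280 × 2.19×10⁻⁵ = 2.032×10⁻⁵ mol.
Product: Φ × n_abs = 1.13 × 2.032×10⁻⁵ = 2.296×10⁻⁵ mol.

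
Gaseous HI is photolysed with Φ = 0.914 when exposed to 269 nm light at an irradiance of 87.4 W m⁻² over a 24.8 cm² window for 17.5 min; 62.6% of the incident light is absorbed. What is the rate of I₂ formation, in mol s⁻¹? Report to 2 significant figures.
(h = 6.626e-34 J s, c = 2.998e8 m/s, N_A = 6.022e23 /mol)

2.8e-7 mol s⁻¹

Photon energy at 269 nm: hc/λ = (6.626e-34)(2.998e8)/(269e-9) = 7.385e-19 J.
Energy delivered: (87.4 W m⁻²)(24.8e-4 m²)(1050 s) = 227.6 J.
Photons incident: 227.6 / 7.385e-19 = 3.082e20, i.e. 3.082e20/6.022e23 = 5.118e-4 mol.
Photons absorbed: 0.626 × 5.118e-4 = 3.204e-4 mol.
Product formed: 0.914 × 3.204e-4 = 2.928e-4 mol.
Rate: 2.928e-4 / 1050 s = 2.8e-7 mol s⁻¹.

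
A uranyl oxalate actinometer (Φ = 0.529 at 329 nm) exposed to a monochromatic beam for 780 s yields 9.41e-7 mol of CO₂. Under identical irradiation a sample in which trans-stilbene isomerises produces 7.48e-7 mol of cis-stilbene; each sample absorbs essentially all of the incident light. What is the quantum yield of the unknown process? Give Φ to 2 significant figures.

Photons absorbed by the actinometer: 9.41e-7 / 0.529 = 1.779e-6 mol.
Φ(unknown) = 7.48e-7 / 1.779e-6 = 0.42.

Φ = 0.42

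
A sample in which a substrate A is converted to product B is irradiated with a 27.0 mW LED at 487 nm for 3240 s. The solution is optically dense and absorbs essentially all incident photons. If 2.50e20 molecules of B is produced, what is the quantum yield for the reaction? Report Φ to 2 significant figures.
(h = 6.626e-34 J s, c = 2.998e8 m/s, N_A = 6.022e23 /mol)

Φ = 1.2

Product: 2.50e20 / 6.022e23 = 4.151e-4 mol.
Photon energy at 487 nm: hc/λ = (6.626e-34)(2.998e8)/(487e-9) = 4.079e-19 J.
Energy delivered: (27.0 mW)(3240 s) = 87.48 J.
Photons incident: 87.48 / 4.079e-19 = 2.145e20, i.e. 2.145e20/6.022e23 = 3.562e-4 mol.
Φ = 4.151e-4 mol / 3.562e-4 mol photons = 1.2.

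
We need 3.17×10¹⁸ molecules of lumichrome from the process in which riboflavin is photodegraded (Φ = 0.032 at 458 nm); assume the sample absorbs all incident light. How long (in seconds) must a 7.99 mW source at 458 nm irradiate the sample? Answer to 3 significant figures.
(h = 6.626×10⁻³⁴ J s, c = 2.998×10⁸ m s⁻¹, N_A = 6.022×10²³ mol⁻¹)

Product: 3.17×10¹⁸ / 6.022×10²³ = 5.264×10⁻⁶ mol.
Photons that must be absorbed: 5.264×10⁻⁶ / 0.032 = 1.645×10⁻⁴ mol.
Photon energy: hc/λ = 4.337×10⁻¹⁹ J; per mole, 2.612×10⁵ J mol⁻¹.
Energy required: 1.645×10⁻⁴ × 2.612×10⁵ = 42.97 J.
Time: 42.97 J / 0.00799 W = 5380 s.

t ≈ 5380 s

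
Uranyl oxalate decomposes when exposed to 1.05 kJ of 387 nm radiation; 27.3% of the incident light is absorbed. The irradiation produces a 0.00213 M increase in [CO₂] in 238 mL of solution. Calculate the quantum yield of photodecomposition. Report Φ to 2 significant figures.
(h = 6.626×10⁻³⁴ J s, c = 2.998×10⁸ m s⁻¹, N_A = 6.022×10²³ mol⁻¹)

Product: (0.00213 M)(0.238 L) = 5.069×10⁻⁴ mol.
Photon energy at 387 nm: hc/λ = (6.626×10⁻³⁴)(2.998×10⁸)/(387×10⁻⁹) = 5.133×10⁻¹⁹ J.
Incident energy: 1.05 kJ = 1050 J.
Photons incident: 1050 / 5.133×10⁻¹⁹ = 2.046×10²¹, i.e. 2.046×10²¹/6.022×10²³ = 0.003398 mol.
Photons absorbed: 0.273 × 0.003398 = 9.277×10⁻⁴ mol.
Φ = 5.069×10⁻⁴ mol / 9.277×10⁻⁴ mol photons = 0.55.

Φ = 0.55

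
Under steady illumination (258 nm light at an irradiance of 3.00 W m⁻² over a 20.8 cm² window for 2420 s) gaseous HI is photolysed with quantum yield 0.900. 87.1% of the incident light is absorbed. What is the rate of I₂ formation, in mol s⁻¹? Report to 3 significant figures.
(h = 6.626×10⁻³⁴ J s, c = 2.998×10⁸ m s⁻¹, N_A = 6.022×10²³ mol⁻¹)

Photon energy at 258 nm: hc/λ = (6.626×10⁻³⁴)(2.998×10⁸)/(258×10⁻⁹) = 7.700×10⁻¹⁹ J.
Energy delivered: (3.00 W m⁻²)(20.8×10⁻⁴ m²)(2420 s) = 15.10 J.
Photons incident: 15.10 / 7.700×10⁻¹⁹ = 1.961×10¹⁹, i.e. 1.961×10¹⁹/6.022×10²³ = 3.256×10⁻⁵ mol.
Photons absorbed: 0.871 × 3.256×10⁻⁵ = 2.836×10⁻⁵ mol.
Product formed: 0.900 × 2.836×10⁻⁵ = 2.552×10⁻⁵ mol.
Rate: 2.552×10⁻⁵ / 2420 s = 1.05×10⁻⁸ mol s⁻¹.

1.05×10⁻⁸ mol s⁻¹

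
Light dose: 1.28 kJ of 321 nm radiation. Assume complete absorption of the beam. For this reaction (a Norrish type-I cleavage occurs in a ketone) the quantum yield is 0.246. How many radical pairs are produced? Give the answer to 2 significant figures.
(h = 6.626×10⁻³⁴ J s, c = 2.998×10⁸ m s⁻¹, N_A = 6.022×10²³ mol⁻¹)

Photon energy at 321 nm: hc/λ = (6.626×10⁻³⁴)(2.998×10⁸)/(321×10⁻⁹) = 6.188×10⁻¹⁹ J.
Incident energy: 1.28 kJ = 1280 J.
Photons incident: 1280 / 6.188×10⁻¹⁹ = 2.069×10²¹, i.e. 2.069×10²¹/6.022×10²³ = 0.003436 mol.
Product: Φ × n_abs = 0.246 × 0.003436 = 8.453×10⁻⁴ mol.
As a count: 8.453×10⁻⁴ × 6.022×10²³ = 5.1×10²⁰.

5.1×10²⁰ radical pairs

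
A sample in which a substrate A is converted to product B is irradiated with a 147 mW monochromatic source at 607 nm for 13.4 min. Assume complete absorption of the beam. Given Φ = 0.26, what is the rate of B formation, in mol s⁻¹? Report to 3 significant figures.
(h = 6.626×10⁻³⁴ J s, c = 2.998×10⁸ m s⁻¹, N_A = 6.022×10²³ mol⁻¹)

1.94×10⁻⁷ mol s⁻¹

Photon energy at 607 nm: hc/λ = (6.626×10⁻³⁴)(2.998×10⁸)/(607×10⁻⁹) = 3.273×10⁻¹⁹ J.
Energy delivered: (147 mW)(804 s) = 118.2 J.
Photons incident: 118.2 / 3.273×10⁻¹⁹ = 3.611×10²⁰, i.e. 3.611×10²⁰/6.022×10²³ = 5.996×10⁻⁴ mol.
Product formed: 0.26 × 5.996×10⁻⁴ = 1.559×10⁻⁴ mol.
Rate: 1.559×10⁻⁴ / 804 s = 1.94×10⁻⁷ mol s⁻¹.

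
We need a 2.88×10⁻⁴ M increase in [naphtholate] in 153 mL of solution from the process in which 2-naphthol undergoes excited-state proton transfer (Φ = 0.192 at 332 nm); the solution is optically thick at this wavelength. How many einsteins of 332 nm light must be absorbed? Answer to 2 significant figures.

Product: (2.88×10⁻⁴ M)(0.153 L) = 4.406×10⁻⁵ mol.
Photons that must be absorbed: 4.406×10⁻⁵ / 0.192 = 2.295×10⁻⁴ mol.

2.3×10⁻⁴ einstein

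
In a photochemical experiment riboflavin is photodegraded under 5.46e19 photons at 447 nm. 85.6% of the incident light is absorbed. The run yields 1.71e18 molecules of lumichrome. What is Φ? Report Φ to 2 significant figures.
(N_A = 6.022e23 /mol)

Product: 1.71e18 / 6.022e23 = 2.840e-6 mol.
Moles of photons: 5.46e19 / 6.022e23 = 9.067e-5 mol.
Photons absorbed: 0.856 × 9.067e-5 = 7.761e-5 mol.
Φ = 2.840e-6 mol / 7.761e-5 mol photons = 0.037.

Φ = 0.037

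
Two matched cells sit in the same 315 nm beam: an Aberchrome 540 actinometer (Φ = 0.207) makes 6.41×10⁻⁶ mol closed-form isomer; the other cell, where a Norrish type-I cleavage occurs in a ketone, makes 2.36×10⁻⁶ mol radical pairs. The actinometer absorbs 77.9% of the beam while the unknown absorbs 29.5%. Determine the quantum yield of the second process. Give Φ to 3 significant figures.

Photons absorbed by the actinometer: 6.41×10⁻⁶ / 0.207 = 3.097×10⁻⁵ mol.
Incident flux: 3.097×10⁻⁵ / 0.779 = 3.976×10⁻⁵ einstein.
Absorbed by unknown: 0.295 × 3.976×10⁻⁵ = 1.173×10⁻⁵ mol.
Φ(unknown) = 2.36×10⁻⁶ / 1.173×10⁻⁵ = 0.201.

Φ = 0.201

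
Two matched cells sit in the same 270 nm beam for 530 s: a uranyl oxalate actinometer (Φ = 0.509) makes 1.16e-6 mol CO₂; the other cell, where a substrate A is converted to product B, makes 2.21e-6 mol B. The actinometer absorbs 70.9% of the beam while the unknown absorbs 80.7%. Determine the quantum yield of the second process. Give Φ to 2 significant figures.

Photons absorbed by the actinometer: 1.16e-6 / 0.509 = 2.279e-6 mol.
Incident flux: 2.279e-6 / 0.709 = 3.214e-6 einstein.
Absorbed by unknown: 0.807 × 3.214e-6 = 2.594e-6 mol.
Φ(unknown) = 2.21e-6 / 2.594e-6 = 0.85.

Φ = 0.85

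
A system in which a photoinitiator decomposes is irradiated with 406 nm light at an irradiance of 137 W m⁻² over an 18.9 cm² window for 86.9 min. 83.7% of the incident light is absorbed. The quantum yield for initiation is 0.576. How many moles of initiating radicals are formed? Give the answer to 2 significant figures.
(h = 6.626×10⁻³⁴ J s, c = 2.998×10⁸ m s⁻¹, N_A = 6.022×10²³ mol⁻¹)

0.0022 mol

Photon energy at 406 nm: hc/λ = (6.626×10⁻³⁴)(2.998×10⁸)/(406×10⁻⁹) = 4.893×10⁻¹⁹ J.
Energy delivered: (137 W m⁻²)(18.9×10⁻⁴ m²)(5214 s) = 1350 J.
Photons incident: 1350 / 4.893×10⁻¹⁹ = 2.759×10²¹, i.e. 2.759×10²¹/6.022×10²³ = 0.004582 mol.
Photons absorbed: 0.837 × 0.004582 = 0.003835 mol.
Product: Φ × n_abs = 0.576 × 0.003835 = 0.002209 mol.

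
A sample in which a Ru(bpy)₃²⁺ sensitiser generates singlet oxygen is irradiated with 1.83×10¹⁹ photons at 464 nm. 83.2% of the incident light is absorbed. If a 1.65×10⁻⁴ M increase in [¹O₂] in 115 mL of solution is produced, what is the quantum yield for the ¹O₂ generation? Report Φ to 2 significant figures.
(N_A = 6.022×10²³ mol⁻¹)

Φ = 0.75

Product: (1.65×10⁻⁴ M)(0.115 L) = 1.898×10⁻⁵ mol.
Moles of photons: 1.83×10¹⁹ / 6.022×10²³ = 3.039×10⁻⁵ mol.
Photons absorbed: 0.832 × 3.039×10⁻⁵ = 2.528×10⁻⁵ mol.
Φ = 1.898×10⁻⁵ mol / 2.528×10⁻⁵ mol photons = 0.75.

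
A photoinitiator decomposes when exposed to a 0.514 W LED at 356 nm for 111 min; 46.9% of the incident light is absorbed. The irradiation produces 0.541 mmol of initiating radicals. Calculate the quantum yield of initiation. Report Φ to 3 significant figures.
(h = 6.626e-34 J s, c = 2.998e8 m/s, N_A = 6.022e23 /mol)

Product: 0.541 mmol = 5.41e-4 mol.
Photon energy at 356 nm: hc/λ = (6.626e-34)(2.998e8)/(356e-9) = 5.580e-19 J.
Energy delivered: (0.514 W)(6660 s) = 3423 J.
Photons incident: 3423 / 5.580e-19 = 6.134e21, i.e. 6.134e21/6.022e23 = 0.01019 mol.
Photons absorbed: 0.469 × 0.01019 = 0.004779 mol.
Φ = 5.41e-4 mol / 0.004779 mol photons = 0.113.

Φ = 0.113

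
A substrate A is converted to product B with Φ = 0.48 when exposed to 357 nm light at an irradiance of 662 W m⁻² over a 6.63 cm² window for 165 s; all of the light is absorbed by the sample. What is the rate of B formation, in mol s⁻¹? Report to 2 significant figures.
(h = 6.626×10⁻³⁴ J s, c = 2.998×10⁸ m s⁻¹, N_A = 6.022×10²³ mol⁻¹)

6.3×10⁻⁷ mol s⁻¹

Photon energy at 357 nm: hc/λ = (6.626×10⁻³⁴)(2.998×10⁸)/(357×10⁻⁹) = 5.564×10⁻¹⁹ J.
Energy delivered: (662 W m⁻²)(6.63×10⁻⁴ m²)(165 s) = 72.42 J.
Photons incident: 72.42 / 5.564×10⁻¹⁹ = 1.302×10²⁰, i.e. 1.302×10²⁰/6.022×10²³ = 2.162×10⁻⁴ mol.
Product formed: 0.48 × 2.162×10⁻⁴ = 1.038×10⁻⁴ mol.
Rate: 1.038×10⁻⁴ / 165 s = 6.3×10⁻⁷ mol s⁻¹.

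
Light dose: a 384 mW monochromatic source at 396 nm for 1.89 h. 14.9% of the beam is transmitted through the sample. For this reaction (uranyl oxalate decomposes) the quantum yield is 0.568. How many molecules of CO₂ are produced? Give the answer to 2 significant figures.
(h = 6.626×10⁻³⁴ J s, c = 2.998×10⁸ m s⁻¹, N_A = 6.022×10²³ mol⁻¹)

2.5×10²¹ molecules

Photon energy at 396 nm: hc/λ = (6.626×10⁻³⁴)(2.998×10⁸)/(396×10⁻⁹) = 5.016×10⁻¹⁹ J.
Energy delivered: (384 mW)(6804 s) = 2613 J.
Photons incident: 2613 / 5.016×10⁻¹⁹ = 5.209×10²¹, i.e. 5.209×10²¹/6.022×10²³ = 0.008650 mol.
Fraction absorbed: 1 − 14.9/100 = 0.8510.
Photons absorbed: 0.8510 × 0.008650 = 0.007361 mol.
Product: Φ × n_abs = 0.568 × 0.007361 = 0.004181 mol.
As a count: 0.004181 × 6.022×10²³ = 2.5×10²¹.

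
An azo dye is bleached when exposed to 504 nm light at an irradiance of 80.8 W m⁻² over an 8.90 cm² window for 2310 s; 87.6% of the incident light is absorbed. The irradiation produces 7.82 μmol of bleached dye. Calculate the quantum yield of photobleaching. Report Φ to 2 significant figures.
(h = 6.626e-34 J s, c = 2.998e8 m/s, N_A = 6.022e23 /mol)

Product: 7.82 μmol = 7.82e-6 mol.
Photon energy at 504 nm: hc/λ = (6.626e-34)(2.998e8)/(504e-9) = 3.941e-19 J.
Energy delivered: (80.8 W m⁻²)(8.90e-4 m²)(2310 s) = 166.1 J.
Photons incident: 166.1 / 3.941e-19 = 4.215e20, i.e. 4.215e20/6.022e23 = 6.999e-4 mol.
Photons absorbed: 0.876 × 6.999e-4 = 6.131e-4 mol.
Φ = 7.82e-6 mol / 6.131e-4 mol photons = 0.013.

Φ = 0.013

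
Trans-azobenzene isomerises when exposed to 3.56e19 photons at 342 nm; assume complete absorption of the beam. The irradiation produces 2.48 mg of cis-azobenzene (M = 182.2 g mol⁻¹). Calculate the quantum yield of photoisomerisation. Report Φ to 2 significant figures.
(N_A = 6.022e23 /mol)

Φ = 0.23

Product: 2.48 mg / 182.2 g mol⁻¹ = 1.361e-5 mol.
Moles of photons: 3.56e19 / 6.022e23 = 5.912e-5 mol.
Φ = 1.361e-5 mol / 5.912e-5 mol photons = 0.23.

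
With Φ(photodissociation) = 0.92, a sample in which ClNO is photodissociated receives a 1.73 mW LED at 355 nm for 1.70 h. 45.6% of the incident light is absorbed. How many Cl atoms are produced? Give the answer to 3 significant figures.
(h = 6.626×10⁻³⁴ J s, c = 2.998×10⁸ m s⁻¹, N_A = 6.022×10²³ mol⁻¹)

Photon energy at 355 nm: hc/λ = (6.626×10⁻³⁴)(2.998×10⁸)/(355×10⁻⁹) = 5.596×10⁻¹⁹ J.
Energy delivered: (1.73 mW)(6120 s) = 10.59 J.
Photons incident: 10.59 / 5.596×10⁻¹⁹ = 1.892×10¹⁹, i.e. 1.892×10¹⁹/6.022×10²³ = 3.142×10⁻⁵ mol.
Photons absorbed: 0.456 × 3.142×10⁻⁵ = 1.433×10⁻⁵ mol.
Product: Φ × n_abs = 0.92 × 1.433×10⁻⁵ = 1.318×10⁻⁵ mol.
As a count: 1.318×10⁻⁵ × 6.022×10²³ = 7.94×10¹⁸.

7.94×10¹⁸ atoms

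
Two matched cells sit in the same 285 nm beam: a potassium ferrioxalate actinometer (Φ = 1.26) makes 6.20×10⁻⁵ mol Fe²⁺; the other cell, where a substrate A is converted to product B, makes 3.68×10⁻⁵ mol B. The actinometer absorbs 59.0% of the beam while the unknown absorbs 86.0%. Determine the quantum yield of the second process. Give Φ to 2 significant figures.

Φ = 0.51

Photons absorbed by the actinometer: 6.20×10⁻⁵ / 1.26 = 4.921×10⁻⁵ mol.
Incident flux: 4.921×10⁻⁵ / 0.590 = 8.341×10⁻⁵ einstein.
Absorbed by unknown: 0.860 × 8.341×10⁻⁵ = 7.173×10⁻⁵ mol.
Φ(unknown) = 3.68×10⁻⁵ / 7.173×10⁻⁵ = 0.51.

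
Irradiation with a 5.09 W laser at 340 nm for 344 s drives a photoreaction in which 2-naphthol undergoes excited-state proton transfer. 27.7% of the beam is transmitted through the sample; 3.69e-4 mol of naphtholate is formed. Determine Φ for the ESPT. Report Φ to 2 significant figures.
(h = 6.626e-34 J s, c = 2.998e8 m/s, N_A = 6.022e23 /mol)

Φ = 0.10

Photon energy at 340 nm: hc/λ = (6.626e-34)(2.998e8)/(340e-9) = 5.843e-19 J.
Energy delivered: (5.09 W)(344 s) = 1751 J.
Photons incident: 1751 / 5.843e-19 = 2.997e21, i.e. 2.997e21/6.022e23 = 0.004977 mol.
Fraction absorbed: 1 − 27.7/100 = 0.7230.
Photons absorbed: 0.7230 × 0.004977 = 0.003598 mol.
Φ = 3.69e-4 mol / 0.003598 mol photons = 0.10.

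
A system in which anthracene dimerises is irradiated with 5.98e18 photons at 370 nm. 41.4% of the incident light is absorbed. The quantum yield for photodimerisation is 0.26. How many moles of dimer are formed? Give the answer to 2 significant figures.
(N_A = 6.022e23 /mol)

Moles of photons: 5.98e18 / 6.022e23 = 9.930e-6 mol.
Photons absorbed: 0.414 × 9.930e-6 = 4.111e-6 mol.
Product: Φ × n_abs = 0.26 × 4.111e-6 = 1.069e-6 mol.

1.1e-6 mol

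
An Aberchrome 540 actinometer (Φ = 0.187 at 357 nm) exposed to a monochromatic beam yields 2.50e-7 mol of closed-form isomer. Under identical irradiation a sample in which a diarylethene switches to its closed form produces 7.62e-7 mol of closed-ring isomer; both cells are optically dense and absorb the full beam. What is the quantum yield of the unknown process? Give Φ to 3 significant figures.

Φ = 0.570

Photons absorbed by the actinometer: 2.50e-7 / 0.187 = 1.337e-6 mol.
Φ(unknown) = 7.62e-7 / 1.337e-6 = 0.570.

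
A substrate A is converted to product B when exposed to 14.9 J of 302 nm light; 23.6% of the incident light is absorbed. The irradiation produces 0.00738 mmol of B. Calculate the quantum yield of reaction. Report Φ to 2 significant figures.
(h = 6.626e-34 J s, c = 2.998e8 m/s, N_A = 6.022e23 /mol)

Product: 0.00738 mmol = 7.38e-6 mol.
Photon energy at 302 nm: hc/λ = (6.626e-34)(2.998e8)/(302e-9) = 6.578e-19 J.
Photons incident: 14.9 / 6.578e-19 = 2.265e19, i.e. 2.265e19/6.022e23 = 3.761e-5 mol.
Photons absorbed: 0.236 × 3.761e-5 = 8.876e-6 mol.
Φ = 7.38e-6 mol / 8.876e-6 mol photons = 0.83.

Φ = 0.83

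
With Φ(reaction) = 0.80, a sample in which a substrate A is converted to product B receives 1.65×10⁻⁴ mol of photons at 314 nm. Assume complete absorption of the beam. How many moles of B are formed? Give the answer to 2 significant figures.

Product: Φ × n_abs = 0.80 × 1.65×10⁻⁴ = 1.320×10⁻⁴ mol.

1.3×10⁻⁴ mol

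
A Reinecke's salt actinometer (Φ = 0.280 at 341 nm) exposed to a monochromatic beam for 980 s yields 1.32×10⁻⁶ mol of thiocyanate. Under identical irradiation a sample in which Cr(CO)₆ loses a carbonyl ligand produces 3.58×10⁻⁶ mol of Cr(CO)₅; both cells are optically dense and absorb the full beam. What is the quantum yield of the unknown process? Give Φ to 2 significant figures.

Φ = 0.76

Photons absorbed by the actinometer: 1.32×10⁻⁶ / 0.280 = 4.714×10⁻⁶ mol.
Φ(unknown) = 3.58×10⁻⁶ / 4.714×10⁻⁶ = 0.76.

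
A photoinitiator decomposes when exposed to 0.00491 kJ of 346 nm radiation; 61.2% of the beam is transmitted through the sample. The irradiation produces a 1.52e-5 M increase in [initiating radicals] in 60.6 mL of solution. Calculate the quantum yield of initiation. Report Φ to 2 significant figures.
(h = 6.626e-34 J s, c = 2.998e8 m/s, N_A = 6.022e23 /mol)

Product: (1.52e-5 M)(0.0606 L) = 9.211e-7 mol.
Photon energy at 346 nm: hc/λ = (6.626e-34)(2.998e8)/(346e-9) = 5.741e-19 J.
Incident energy: 0.00491 kJ = 4.91 J.
Photons incident: 4.91 / 5.741e-19 = 8.553e18, i.e. 8.553e18/6.022e23 = 1.420e-5 mol.
Fraction absorbed: 1 − 61.2/100 = 0.3880.
Photons absorbed: 0.3880 × 1.420e-5 = 5.510e-6 mol.
Φ = 9.211e-7 mol / 5.510e-6 mol photons = 0.17.

Φ = 0.17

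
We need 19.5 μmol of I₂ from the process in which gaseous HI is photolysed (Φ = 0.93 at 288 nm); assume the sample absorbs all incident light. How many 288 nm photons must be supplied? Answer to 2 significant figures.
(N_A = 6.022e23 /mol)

Product: 19.5 μmol = 1.95e-5 mol.
Photons that must be absorbed: 1.95e-5 / 0.93 = 2.097e-5 mol.
Photon count: 2.097e-5 × 6.022e23 = 1.3e19.

1.3e19 photons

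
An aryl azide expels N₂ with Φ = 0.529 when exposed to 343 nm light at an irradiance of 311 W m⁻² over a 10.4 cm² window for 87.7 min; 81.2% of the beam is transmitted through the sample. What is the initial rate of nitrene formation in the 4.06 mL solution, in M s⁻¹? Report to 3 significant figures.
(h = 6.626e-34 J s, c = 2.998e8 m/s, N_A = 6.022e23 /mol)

2.27e-5 M s⁻¹

Photon energy at 343 nm: hc/λ = (6.626e-34)(2.998e8)/(343e-9) = 5.791e-19 J.
Energy delivered: (311 W m⁻²)(10.4e-4 m²)(5262 s) = 1702 J.
Photons incident: 1702 / 5.791e-19 = 2.939e21, i.e. 2.939e21/6.022e23 = 0.004880 mol.
Fraction absorbed: 1 − 81.2/100 = 0.1880.
Photons absorbed: 0.1880 × 0.004880 = 9.174e-4 mol.
Product formed: 0.529 × 9.174e-4 = 4.853e-4 mol.
Rate: 4.853e-4 mol / (5262 s × 0.00406 L) = 2.27e-5 M s⁻¹.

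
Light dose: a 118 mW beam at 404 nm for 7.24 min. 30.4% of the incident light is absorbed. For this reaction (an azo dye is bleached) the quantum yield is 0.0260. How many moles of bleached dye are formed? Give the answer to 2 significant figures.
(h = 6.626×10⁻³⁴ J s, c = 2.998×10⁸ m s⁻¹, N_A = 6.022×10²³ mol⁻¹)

Photon energy at 404 nm: hc/λ = (6.626×10⁻³⁴)(2.998×10⁸)/(404×10⁻⁹) = 4.917×10⁻¹⁹ J.
Energy delivered: (118 mW)(434.4 s) = 51.26 J.
Photons incident: 51.26 / 4.917×10⁻¹⁹ = 1.043×10²⁰, i.e. 1.043×10²⁰/6.022×10²³ = 1.732×10⁻⁴ mol.
Photons absorbed: 0.304 × 1.732×10⁻⁴ = 5.265×10⁻⁵ mol.
Product: Φ × n_abs = 0.0260 × 5.265×10⁻⁵ = 1.369×10⁻⁶ mol.

1.4×10⁻⁶ mol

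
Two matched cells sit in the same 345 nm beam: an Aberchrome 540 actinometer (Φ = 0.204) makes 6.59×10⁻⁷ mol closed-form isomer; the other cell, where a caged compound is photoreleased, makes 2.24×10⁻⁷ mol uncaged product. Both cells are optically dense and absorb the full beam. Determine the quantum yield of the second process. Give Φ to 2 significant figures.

Φ = 0.069

Photons absorbed by the actinometer: 6.59×10⁻⁷ / 0.204 = 3.230×10⁻⁶ mol.
Φ(unknown) = 2.24×10⁻⁷ / 3.230×10⁻⁶ = 0.069.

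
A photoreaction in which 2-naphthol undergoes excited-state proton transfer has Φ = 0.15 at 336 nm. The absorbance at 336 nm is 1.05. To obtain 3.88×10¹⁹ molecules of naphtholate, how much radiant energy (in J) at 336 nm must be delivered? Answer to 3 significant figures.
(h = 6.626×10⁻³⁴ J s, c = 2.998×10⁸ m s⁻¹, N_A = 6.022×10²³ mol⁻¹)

Product: 3.88×10¹⁹ / 6.022×10²³ = 6.443×10⁻⁵ mol.
Photons that must be absorbed: 6.443×10⁻⁵ / 0.15 = 4.295×10⁻⁴ mol.
Fraction absorbed: 1 − 10^(−1.05) = 0.9109.
Incident photons needed: 4.295×10⁻⁴ / 0.9109 = 4.715×10⁻⁴ mol.
Photon energy: hc/λ = 5.912×10⁻¹⁹ J; per mole, 3.560×10⁵ J mol⁻¹.
Energy required: 4.715×10⁻⁴ × 3.560×10⁵ = 168 J.

168 J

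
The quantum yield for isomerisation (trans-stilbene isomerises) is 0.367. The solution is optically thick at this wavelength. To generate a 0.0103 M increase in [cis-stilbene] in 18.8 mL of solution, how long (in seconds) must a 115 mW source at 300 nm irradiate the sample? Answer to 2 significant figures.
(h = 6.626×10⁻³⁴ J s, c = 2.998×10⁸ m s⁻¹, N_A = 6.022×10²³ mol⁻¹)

t ≈ 1800 s

Product: (0.0103 M)(0.0188 L) = 1.936×10⁻⁴ mol.
Photons that must be absorbed: 1.936×10⁻⁴ / 0.367 = 5.275×10⁻⁴ mol.
Photon energy: hc/λ = 6.622×10⁻¹⁹ J; per mole, 3.988×10⁵ J mol⁻¹.
Energy required: 5.275×10⁻⁴ × 3.988×10⁵ = 210.4 J.
Time: 210.4 J / 0.115 W = 1800 s.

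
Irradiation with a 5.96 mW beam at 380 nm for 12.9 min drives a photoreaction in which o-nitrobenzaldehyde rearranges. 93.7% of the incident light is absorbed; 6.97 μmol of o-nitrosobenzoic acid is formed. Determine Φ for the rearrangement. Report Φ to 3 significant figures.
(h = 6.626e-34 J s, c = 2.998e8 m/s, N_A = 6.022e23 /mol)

Φ = 0.508

Product: 6.97 μmol = 6.97e-6 mol.
Photon energy at 380 nm: hc/λ = (6.626e-34)(2.998e8)/(380e-9) = 5.228e-19 J.
Energy delivered: (5.96 mW)(774 s) = 4.613 J.
Photons incident: 4.613 / 5.228e-19 = 8.824e18, i.e. 8.824e18/6.022e23 = 1.465e-5 mol.
Photons absorbed: 0.937 × 1.465e-5 = 1.373e-5 mol.
Φ = 6.97e-6 mol / 1.373e-5 mol photons = 0.508.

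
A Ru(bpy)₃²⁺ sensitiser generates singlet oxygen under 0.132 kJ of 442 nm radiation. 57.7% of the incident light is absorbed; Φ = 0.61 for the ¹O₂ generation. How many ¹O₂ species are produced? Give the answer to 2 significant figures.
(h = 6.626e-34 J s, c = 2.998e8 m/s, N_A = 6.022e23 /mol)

1.0e20 species

Photon energy at 442 nm: hc/λ = (6.626e-34)(2.998e8)/(442e-9) = 4.494e-19 J.
Incident energy: 0.132 kJ = 132 J.
Photons incident: 132 / 4.494e-19 = 2.937e20, i.e. 2.937e20/6.022e23 = 4.877e-4 mol.
Photons absorbed: 0.577 × 4.877e-4 = 2.814e-4 mol.
Product: Φ × n_abs = 0.61 × 2.814e-4 = 1.717e-4 mol.
As a count: 1.717e-4 × 6.022e23 = 1.0e20.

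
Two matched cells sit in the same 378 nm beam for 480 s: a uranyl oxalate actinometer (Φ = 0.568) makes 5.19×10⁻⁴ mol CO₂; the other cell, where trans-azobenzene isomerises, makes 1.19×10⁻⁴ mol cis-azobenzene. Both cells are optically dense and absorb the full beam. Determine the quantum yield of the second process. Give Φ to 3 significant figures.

Φ = 0.130

Photons absorbed by the actinometer: 5.19×10⁻⁴ / 0.568 = 9.137×10⁻⁴ mol.
Φ(unknown) = 1.19×10⁻⁴ / 9.137×10⁻⁴ = 0.130.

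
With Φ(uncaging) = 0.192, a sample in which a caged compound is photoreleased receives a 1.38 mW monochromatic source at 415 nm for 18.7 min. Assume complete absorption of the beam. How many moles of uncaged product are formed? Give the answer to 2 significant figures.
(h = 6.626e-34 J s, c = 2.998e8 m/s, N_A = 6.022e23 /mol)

Photon energy at 415 nm: hc/λ = (6.626e-34)(2.998e8)/(415e-9) = 4.787e-19 J.
Energy delivered: (1.38 mW)(1122 s) = 1.548 J.
Photons incident: 1.548 / 4.787e-19 = 3.234e18, i.e. 3.234e18/6.022e23 = 5.370e-6 mol.
Product: Φ × n_abs = 0.192 × 5.370e-6 = 1.031e-6 mol.

1.0e-6 mol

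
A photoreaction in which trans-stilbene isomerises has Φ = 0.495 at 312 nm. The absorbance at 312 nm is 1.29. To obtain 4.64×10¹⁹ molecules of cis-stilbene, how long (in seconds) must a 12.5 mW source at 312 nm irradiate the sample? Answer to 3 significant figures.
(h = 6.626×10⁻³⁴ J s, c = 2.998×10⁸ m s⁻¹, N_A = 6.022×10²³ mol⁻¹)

Product: 4.64×10¹⁹ / 6.022×10²³ = 7.705×10⁻⁵ mol.
Photons that must be absorbed: 7.705×10⁻⁵ / 0.495 = 1.557×10⁻⁴ mol.
Fraction absorbed: 1 − 10^(−1.29) = 0.9487.
Incident photons needed: 1.557×10⁻⁴ / 0.9487 = 1.641×10⁻⁴ mol.
Photon energy: hc/λ = 6.367×10⁻¹⁹ J; per mole, 3.834×10⁵ J mol⁻¹.
Energy required: 1.641×10⁻⁴ × 3.834×10⁵ = 62.92 J.
Time: 62.92 J / 0.0125 W = 5030 s.

t ≈ 5030 s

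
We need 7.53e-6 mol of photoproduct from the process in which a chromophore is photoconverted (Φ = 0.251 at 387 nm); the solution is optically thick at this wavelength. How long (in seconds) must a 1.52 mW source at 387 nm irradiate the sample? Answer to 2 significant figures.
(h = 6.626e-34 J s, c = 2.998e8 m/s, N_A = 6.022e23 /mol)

t ≈ 6100 s

Photons that must be absorbed: 7.53e-6 / 0.251 = 3.000e-5 mol.
Photon energy: hc/λ = 5.133e-19 J; per mole, 3.091e5 J mol⁻¹.
Energy required: 3.000e-5 × 3.091e5 = 9.273 J.
Time: 9.273 J / 0.00152 W = 6100 s.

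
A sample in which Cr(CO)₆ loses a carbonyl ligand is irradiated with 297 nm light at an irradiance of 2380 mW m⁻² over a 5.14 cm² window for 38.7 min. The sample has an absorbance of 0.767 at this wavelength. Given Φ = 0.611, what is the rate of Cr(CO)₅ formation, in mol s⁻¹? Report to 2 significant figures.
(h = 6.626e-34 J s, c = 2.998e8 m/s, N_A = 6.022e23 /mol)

Photon energy at 297 nm: hc/λ = (6.626e-34)(2.998e8)/(297e-9) = 6.688e-19 J.
Energy delivered: (2380 mW m⁻²)(5.14e-4 m²)(2322 s) = 2.841 J.
Photons incident: 2.841 / 6.688e-19 = 4.248e18, i.e. 4.248e18/6.022e23 = 7.054e-6 mol.
Fraction absorbed: 1 − 10^(−0.767) = 0.8290.
Photons absorbed: 0.8290 × 7.054e-6 = 5.848e-6 mol.
Product formed: 0.611 × 5.848e-6 = 3.573e-6 mol.
Rate: 3.573e-6 / 2322 s = 1.5e-9 mol s⁻¹.

1.5e-9 mol s⁻¹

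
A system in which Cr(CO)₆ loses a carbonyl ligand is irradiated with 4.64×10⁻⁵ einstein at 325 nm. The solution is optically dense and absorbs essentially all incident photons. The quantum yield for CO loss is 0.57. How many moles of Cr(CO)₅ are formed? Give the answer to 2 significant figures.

Product: Φ × n_abs = 0.57 × 4.64×10⁻⁵ = 2.645×10⁻⁵ mol.

2.6×10⁻⁵ mol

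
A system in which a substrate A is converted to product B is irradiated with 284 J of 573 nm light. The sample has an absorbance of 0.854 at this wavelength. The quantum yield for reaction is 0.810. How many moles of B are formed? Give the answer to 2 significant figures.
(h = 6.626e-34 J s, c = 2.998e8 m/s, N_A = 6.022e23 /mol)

Photon energy at 573 nm: hc/λ = (6.626e-34)(2.998e8)/(573e-9) = 3.467e-19 J.
Photons incident: 284 / 3.467e-19 = 8.192e20, i.e. 8.192e20/6.022e23 = 0.001360 mol.
Fraction absorbed: 1 − 10^(−0.854) = 0.8600.
Photons absorbed: 0.8600 × 0.001360 = 0.001170 mol.
Product: Φ × n_abs = 0.810 × 0.001170 = 9.477e-4 mol.

9.5e-4 mol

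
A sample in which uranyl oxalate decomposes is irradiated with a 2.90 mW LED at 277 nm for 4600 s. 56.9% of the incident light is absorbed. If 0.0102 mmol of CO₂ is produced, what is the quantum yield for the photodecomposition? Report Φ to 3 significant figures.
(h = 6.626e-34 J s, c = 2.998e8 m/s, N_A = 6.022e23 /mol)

Product: 0.0102 mmol = 1.02e-5 mol.
Photon energy at 277 nm: hc/λ = (6.626e-34)(2.998e8)/(277e-9) = 7.171e-19 J.
Energy delivered: (2.90 mW)(4600 s) = 13.34 J.
Photons incident: 13.34 / 7.171e-19 = 1.860e19, i.e. 1.860e19/6.022e23 = 3.089e-5 mol.
Photons absorbed: 0.569 × 3.089e-5 = 1.758e-5 mol.
Φ = 1.02e-5 mol / 1.758e-5 mol photons = 0.580.

Φ = 0.580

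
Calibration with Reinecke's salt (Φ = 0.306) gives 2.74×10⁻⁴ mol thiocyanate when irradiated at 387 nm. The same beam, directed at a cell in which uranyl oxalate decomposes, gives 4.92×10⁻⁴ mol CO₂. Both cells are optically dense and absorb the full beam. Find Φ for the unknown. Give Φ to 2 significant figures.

Photons absorbed by the actinometer: 2.74×10⁻⁴ / 0.306 = 8.954×10⁻⁴ mol.
Φ(unknown) = 4.92×10⁻⁴ / 8.954×10⁻⁴ = 0.55.

Φ = 0.55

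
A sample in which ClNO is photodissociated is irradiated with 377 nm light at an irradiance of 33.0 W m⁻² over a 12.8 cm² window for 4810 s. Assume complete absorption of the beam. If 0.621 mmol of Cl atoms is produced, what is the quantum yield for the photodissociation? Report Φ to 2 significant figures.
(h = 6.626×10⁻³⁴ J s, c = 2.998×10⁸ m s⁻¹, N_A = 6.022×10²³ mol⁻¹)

Product: 0.621 mmol = 6.21×10⁻⁴ mol.
Photon energy at 377 nm: hc/λ = (6.626×10⁻³⁴)(2.998×10⁸)/(377×10⁻⁹) = 5.269×10⁻¹⁹ J.
Energy delivered: (33.0 W m⁻²)(12.8×10⁻⁴ m²)(4810 s) = 203.2 J.
Photons incident: 203.2 / 5.269×10⁻¹⁹ = 3.857×10²⁰, i.e. 3.857×10²⁰/6.022×10²³ = 6.405×10⁻⁴ mol.
Φ = 6.21×10⁻⁴ mol / 6.405×10⁻⁴ mol photons = 0.97.

Φ = 0.97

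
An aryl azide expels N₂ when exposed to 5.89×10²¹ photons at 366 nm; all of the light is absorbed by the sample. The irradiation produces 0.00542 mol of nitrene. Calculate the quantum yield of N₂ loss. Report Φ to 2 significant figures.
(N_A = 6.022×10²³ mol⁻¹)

Φ = 0.55

Moles of photons: 5.89×10²¹ / 6.022×10²³ = 0.009781 mol.
Φ = 0.00542 mol / 0.009781 mol photons = 0.55.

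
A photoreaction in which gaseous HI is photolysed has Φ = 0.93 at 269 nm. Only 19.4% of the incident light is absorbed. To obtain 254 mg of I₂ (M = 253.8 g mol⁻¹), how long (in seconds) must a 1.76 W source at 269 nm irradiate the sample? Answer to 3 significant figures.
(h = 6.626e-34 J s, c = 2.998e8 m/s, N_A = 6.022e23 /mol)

Product: 254 mg / 253.8 g mol⁻¹ = 0.001001 mol.
Photons that must be absorbed: 0.001001 / 0.93 = 0.001076 mol.
Incident photons needed: 0.001076 / 0.194 = 0.005546 mol.
Photon energy: hc/λ = 7.385e-19 J; per mole, 4.447e5 J mol⁻¹.
Energy required: 0.005546 × 4.447e5 = 2466 J.
Time: 2466 J / 1.76 W = 1400 s.

t ≈ 1400 s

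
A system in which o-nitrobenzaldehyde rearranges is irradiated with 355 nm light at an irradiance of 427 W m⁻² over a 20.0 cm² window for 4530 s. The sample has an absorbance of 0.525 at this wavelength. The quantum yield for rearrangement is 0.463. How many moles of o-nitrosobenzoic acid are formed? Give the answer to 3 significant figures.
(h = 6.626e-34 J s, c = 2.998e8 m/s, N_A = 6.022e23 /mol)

Photon energy at 355 nm: hc/λ = (6.626e-34)(2.998e8)/(355e-9) = 5.596e-19 J.
Energy delivered: (427 W m⁻²)(20.0e-4 m²)(4530 s) = 3869 J.
Photons incident: 3869 / 5.596e-19 = 6.914e21, i.e. 6.914e21/6.022e23 = 0.01148 mol.
Fraction absorbed: 1 − 10^(−0.525) = 0.7015.
Photons absorbed: 0.7015 × 0.01148 = 0.008053 mol.
Product: Φ × n_abs = 0.463 × 0.008053 = 0.003729 mol.

0.00373 mol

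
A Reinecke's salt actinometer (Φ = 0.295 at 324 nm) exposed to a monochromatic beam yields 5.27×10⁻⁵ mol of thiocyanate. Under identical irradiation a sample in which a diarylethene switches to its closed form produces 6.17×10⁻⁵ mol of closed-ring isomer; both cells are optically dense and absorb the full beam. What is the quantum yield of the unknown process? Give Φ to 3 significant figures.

Φ = 0.345

Photons absorbed by the actinometer: 5.27×10⁻⁵ / 0.295 = 1.786×10⁻⁴ mol.
Φ(unknown) = 6.17×10⁻⁵ / 1.786×10⁻⁴ = 0.345.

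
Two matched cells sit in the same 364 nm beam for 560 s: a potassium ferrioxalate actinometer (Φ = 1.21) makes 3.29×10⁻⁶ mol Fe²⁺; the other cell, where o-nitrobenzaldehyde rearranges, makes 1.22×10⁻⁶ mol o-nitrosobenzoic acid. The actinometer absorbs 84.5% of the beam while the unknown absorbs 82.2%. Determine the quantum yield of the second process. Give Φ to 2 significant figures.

Photons absorbed by the actinometer: 3.29×10⁻⁶ / 1.21 = 2.719×10⁻⁶ mol.
Incident flux: 2.719×10⁻⁶ / 0.845 = 3.218×10⁻⁶ einstein.
Absorbed by unknown: 0.822 × 3.218×10⁻⁶ = 2.645×10⁻⁶ mol.
Φ(unknown) = 1.22×10⁻⁶ / 2.645×10⁻⁶ = 0.46.

Φ = 0.46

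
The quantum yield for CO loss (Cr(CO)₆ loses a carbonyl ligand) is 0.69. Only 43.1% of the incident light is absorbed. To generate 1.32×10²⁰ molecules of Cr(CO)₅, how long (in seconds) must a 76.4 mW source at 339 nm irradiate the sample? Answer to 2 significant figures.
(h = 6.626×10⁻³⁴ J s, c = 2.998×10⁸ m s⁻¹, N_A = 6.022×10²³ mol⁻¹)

t ≈ 3400 s

Product: 1.32×10²⁰ / 6.022×10²³ = 2.192×10⁻⁴ mol.
Photons that must be absorbed: 2.192×10⁻⁴ / 0.69 = 3.177×10⁻⁴ mol.
Incident photons needed: 3.177×10⁻⁴ / 0.431 = 7.371×10⁻⁴ mol.
Photon energy: hc/λ = 5.860×10⁻¹⁹ J; per mole, 3.529×10⁵ J mol⁻¹.
Energy required: 7.371×10⁻⁴ × 3.529×10⁵ = 260.1 J.
Time: 260.1 J / 0.0764 W = 3400 s.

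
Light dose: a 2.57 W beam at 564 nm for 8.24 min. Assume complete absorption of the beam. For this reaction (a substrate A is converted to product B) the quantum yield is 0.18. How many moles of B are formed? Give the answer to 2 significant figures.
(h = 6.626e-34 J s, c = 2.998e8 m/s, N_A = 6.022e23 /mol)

Photon energy at 564 nm: hc/λ = (6.626e-34)(2.998e8)/(564e-9) = 3.522e-19 J.
Energy delivered: (2.57 W)(494.4 s) = 1271 J.
Photons incident: 1271 / 3.522e-19 = 3.609e21, i.e. 3.609e21/6.022e23 = 0.005993 mol.
Product: Φ × n_abs = 0.18 × 0.005993 = 0.001079 mol.

0.0011 mol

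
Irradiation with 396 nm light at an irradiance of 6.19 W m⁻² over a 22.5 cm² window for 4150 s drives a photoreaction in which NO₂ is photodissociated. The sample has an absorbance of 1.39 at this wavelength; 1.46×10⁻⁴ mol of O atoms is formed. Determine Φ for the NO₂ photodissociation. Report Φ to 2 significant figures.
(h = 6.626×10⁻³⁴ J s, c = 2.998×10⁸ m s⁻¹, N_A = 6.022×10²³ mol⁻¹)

Φ = 0.80

Photon energy at 396 nm: hc/λ = (6.626×10⁻³⁴)(2.998×10⁸)/(396×10⁻⁹) = 5.016×10⁻¹⁹ J.
Energy delivered: (6.19 W m⁻²)(22.5×10⁻⁴ m²)(4150 s) = 57.80 J.
Photons incident: 57.80 / 5.016×10⁻¹⁹ = 1.152×10²⁰, i.e. 1.152×10²⁰/6.022×10²³ = 1.913×10⁻⁴ mol.
Fraction absorbed: 1 − 10^(−1.39) = 0.9593.
Photons absorbed: 0.9593 × 1.913×10⁻⁴ = 1.835×10⁻⁴ mol.
Φ = 1.46×10⁻⁴ mol / 1.835×10⁻⁴ mol photons = 0.80.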